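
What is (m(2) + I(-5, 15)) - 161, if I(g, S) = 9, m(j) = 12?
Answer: -140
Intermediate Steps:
(m(2) + I(-5, 15)) - 161 = (12 + 9) - 161 = 21 - 161 = -140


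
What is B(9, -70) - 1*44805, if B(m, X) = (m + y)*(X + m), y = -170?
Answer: -34984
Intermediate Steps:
B(m, X) = (-170 + m)*(X + m) (B(m, X) = (m - 170)*(X + m) = (-170 + m)*(X + m))
B(9, -70) - 1*44805 = (9² - 170*(-70) - 170*9 - 70*9) - 1*44805 = (81 + 11900 - 1530 - 630) - 44805 = 9821 - 44805 = -34984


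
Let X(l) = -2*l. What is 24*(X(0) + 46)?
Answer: 1104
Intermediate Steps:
24*(X(0) + 46) = 24*(-2*0 + 46) = 24*(0 + 46) = 24*46 = 1104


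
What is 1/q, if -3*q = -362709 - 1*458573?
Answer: 3/821282 ≈ 3.6528e-6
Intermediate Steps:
q = 821282/3 (q = -(-362709 - 1*458573)/3 = -(-362709 - 458573)/3 = -⅓*(-821282) = 821282/3 ≈ 2.7376e+5)
1/q = 1/(821282/3) = 3/821282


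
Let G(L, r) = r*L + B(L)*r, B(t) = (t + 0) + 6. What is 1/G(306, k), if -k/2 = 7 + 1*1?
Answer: -1/9888 ≈ -0.00010113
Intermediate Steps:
B(t) = 6 + t (B(t) = t + 6 = 6 + t)
k = -16 (k = -2*(7 + 1*1) = -2*(7 + 1) = -2*8 = -16)
G(L, r) = L*r + r*(6 + L) (G(L, r) = r*L + (6 + L)*r = L*r + r*(6 + L))
1/G(306, k) = 1/(2*(-16)*(3 + 306)) = 1/(2*(-16)*309) = 1/(-9888) = -1/9888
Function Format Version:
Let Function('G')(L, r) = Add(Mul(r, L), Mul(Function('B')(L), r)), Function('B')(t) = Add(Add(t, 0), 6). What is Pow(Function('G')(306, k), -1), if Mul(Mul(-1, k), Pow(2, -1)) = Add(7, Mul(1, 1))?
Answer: Rational(-1, 9888) ≈ -0.00010113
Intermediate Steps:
Function('B')(t) = Add(6, t) (Function('B')(t) = Add(t, 6) = Add(6, t))
k = -16 (k = Mul(-2, Add(7, Mul(1, 1))) = Mul(-2, Add(7, 1)) = Mul(-2, 8) = -16)
Function('G')(L, r) = Add(Mul(L, r), Mul(r, Add(6, L))) (Function('G')(L, r) = Add(Mul(r, L), Mul(Add(6, L), r)) = Add(Mul(L, r), Mul(r, Add(6, L))))
Pow(Function('G')(306, k), -1) = Pow(Mul(2, -16, Add(3, 306)), -1) = Pow(Mul(2, -16, 309), -1) = Pow(-9888, -1) = Rational(-1, 9888)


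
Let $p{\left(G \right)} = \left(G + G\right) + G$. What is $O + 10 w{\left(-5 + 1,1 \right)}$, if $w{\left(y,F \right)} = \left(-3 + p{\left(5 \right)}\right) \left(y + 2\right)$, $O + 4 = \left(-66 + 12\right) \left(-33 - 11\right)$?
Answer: $2132$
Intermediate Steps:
$p{\left(G \right)} = 3 G$ ($p{\left(G \right)} = 2 G + G = 3 G$)
$O = 2372$ ($O = -4 + \left(-66 + 12\right) \left(-33 - 11\right) = -4 - -2376 = -4 + 2376 = 2372$)
$w{\left(y,F \right)} = 24 + 12 y$ ($w{\left(y,F \right)} = \left(-3 + 3 \cdot 5\right) \left(y + 2\right) = \left(-3 + 15\right) \left(2 + y\right) = 12 \left(2 + y\right) = 24 + 12 y$)
$O + 10 w{\left(-5 + 1,1 \right)} = 2372 + 10 \left(24 + 12 \left(-5 + 1\right)\right) = 2372 + 10 \left(24 + 12 \left(-4\right)\right) = 2372 + 10 \left(24 - 48\right) = 2372 + 10 \left(-24\right) = 2372 - 240 = 2132$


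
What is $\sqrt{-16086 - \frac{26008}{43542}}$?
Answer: $\frac{i \sqrt{847185348890}}{7257} \approx 126.83 i$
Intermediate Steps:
$\sqrt{-16086 - \frac{26008}{43542}} = \sqrt{-16086 - \frac{13004}{21771}} = \sqrt{- \frac{350221310}{21771}} = \frac{i \sqrt{847185348890}}{7257}$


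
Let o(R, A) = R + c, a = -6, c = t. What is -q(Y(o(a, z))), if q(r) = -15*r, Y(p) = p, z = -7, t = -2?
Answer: -120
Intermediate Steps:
c = -2
o(R, A) = -2 + R (o(R, A) = R - 2 = -2 + R)
-q(Y(o(a, z))) = -(-15)*(-2 - 6) = -(-15)*(-8) = -1*120 = -120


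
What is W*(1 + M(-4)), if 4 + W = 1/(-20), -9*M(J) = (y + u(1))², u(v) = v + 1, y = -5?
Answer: 0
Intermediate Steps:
u(v) = 1 + v
M(J) = -1 (M(J) = -(-5 + (1 + 1))²/9 = -(-5 + 2)²/9 = -⅑*(-3)² = -⅑*9 = -1)
W = -81/20 (W = -4 + 1/(-20) = -4 - 1/20 = -81/20 ≈ -4.0500)
W*(1 + M(-4)) = -81*(1 - 1)/20 = -81/20*0 = 0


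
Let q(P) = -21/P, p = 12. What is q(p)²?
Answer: 49/16 ≈ 3.0625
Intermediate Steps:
q(p)² = (-21/12)² = (-21*1/12)² = (-7/4)² = 49/16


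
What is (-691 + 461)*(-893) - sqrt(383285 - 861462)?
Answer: 205390 - I*sqrt(478177) ≈ 2.0539e+5 - 691.5*I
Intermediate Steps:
(-691 + 461)*(-893) - sqrt(383285 - 861462) = -230*(-893) - sqrt(-478177) = 205390 - I*sqrt(478177)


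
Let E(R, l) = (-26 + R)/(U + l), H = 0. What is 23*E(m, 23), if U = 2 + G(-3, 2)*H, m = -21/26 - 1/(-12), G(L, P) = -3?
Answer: -95887/3900 ≈ -24.586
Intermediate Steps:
m = -113/156 (m = -21*1/26 - 1*(-1/12) = -21/26 + 1/12 = -113/156 ≈ -0.72436)
U = 2 (U = 2 - 3*0 = 2 + 0 = 2)
E(R, l) = (-26 + R)/(2 + l)
23*E(m, 23) = 23*((-26 - 113/156)/(2 + 23)) = 23*(-4169/156/25) = 23*((1/25)*(-4169/156)) = 23*(-4169/3900) = -95887/3900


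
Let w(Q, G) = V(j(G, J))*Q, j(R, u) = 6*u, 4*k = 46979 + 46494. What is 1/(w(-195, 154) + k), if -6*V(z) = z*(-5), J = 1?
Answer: 4/89573 ≈ 4.4656e-5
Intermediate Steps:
k = 93473/4 (k = (46979 + 46494)/4 = (¼)*93473 = 93473/4 ≈ 23368.)
V(z) = 5*z/6 (V(z) = -z*(-5)/6 = -(-5)*z/6 = 5*z/6)
w(Q, G) = 5*Q (w(Q, G) = (5*(6*1)/6)*Q = ((⅚)*6)*Q = 5*Q)
1/(w(-195, 154) + k) = 1/(5*(-195) + 93473/4) = 1/(-975 + 93473/4) = 1/(89573/4) = 4/89573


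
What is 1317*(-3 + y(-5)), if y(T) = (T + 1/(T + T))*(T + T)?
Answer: 63216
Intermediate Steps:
y(T) = 2*T*(T + 1/(2*T)) (y(T) = (T + 1/(2*T))*(2*T) = 2*T*(T + 1/(2*T)))
1317*(-3 + y(-5)) = 1317*(-3 + (1 + 2*(-5)²)) = 1317*(-3 + (1 + 2*25)) = 1317*(-3 + (1 + 50)) = 1317*(-3 + 51) = 1317*48 = 63216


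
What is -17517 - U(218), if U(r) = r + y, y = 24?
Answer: -17759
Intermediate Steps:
U(r) = 24 + r (U(r) = r + 24 = 24 + r)
-17517 - U(218) = -17517 - (24 + 218) = -17517 - 1*242 = -17517 - 242 = -17759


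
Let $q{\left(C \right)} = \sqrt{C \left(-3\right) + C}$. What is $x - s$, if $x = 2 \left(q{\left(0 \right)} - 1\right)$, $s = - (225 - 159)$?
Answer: $64$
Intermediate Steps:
$q{\left(C \right)} = \sqrt{2} \sqrt{- C}$ ($q{\left(C \right)} = \sqrt{- 3 C + C} = \sqrt{- 2 C} = \sqrt{2} \sqrt{- C}$)
$s = -66$ ($s = - (225 - 159) = \left(-1\right) 66 = -66$)
$x = -2$ ($x = 2 \left(\sqrt{2} \sqrt{\left(-1\right) 0} - 1\right) = 2 \left(\sqrt{2} \sqrt{0} - 1\right) = 2 \left(\sqrt{2} \cdot 0 - 1\right) = 2 \left(0 - 1\right) = 2 \left(-1\right) = -2$)
$x - s = -2 - -66 = -2 + 66 = 64$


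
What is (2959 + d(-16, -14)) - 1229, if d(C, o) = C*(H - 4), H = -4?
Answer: 1858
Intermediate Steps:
d(C, o) = -8*C (d(C, o) = C*(-4 - 4) = C*(-8) = -8*C)
(2959 + d(-16, -14)) - 1229 = (2959 - 8*(-16)) - 1229 = (2959 + 128) - 1229 = 3087 - 1229 = 1858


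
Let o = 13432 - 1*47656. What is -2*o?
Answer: 68448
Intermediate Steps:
o = -34224 (o = 13432 - 47656 = -34224)
-2*o = -2*(-34224) = 68448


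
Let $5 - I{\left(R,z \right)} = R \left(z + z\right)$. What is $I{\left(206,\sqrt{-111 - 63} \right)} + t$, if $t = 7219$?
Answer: $7224 - 412 i \sqrt{174} \approx 7224.0 - 5434.7 i$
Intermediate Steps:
$I{\left(R,z \right)} = 5 - 2 R z$ ($I{\left(R,z \right)} = 5 - R \left(z + z\right) = 5 - R 2 z = 5 - 2 R z$)
$I{\left(206,\sqrt{-111 - 63} \right)} + t = \left(5 - 412 \sqrt{-111 - 63}\right) + 7219 = \left(5 - 412 \sqrt{-174}\right) + 7219 = \left(5 - 412 i \sqrt{174}\right) + 7219 = 7224 - 412 i \sqrt{174}$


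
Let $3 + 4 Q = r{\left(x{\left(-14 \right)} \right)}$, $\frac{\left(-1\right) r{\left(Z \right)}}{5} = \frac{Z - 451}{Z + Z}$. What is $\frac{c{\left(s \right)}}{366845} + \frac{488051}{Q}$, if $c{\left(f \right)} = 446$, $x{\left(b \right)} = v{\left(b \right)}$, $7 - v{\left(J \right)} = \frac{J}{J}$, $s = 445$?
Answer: $\frac{8593876292854}{803023705} \approx 10702.0$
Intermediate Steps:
$v{\left(J \right)} = 6$ ($v{\left(J \right)} = 7 - \frac{J}{J} = 7 - 1 = 6$)
$x{\left(b \right)} = 6$
$r{\left(Z \right)} = - \frac{5 \left(-451 + Z\right)}{2 Z}$ ($r{\left(Z \right)} = - 5 \frac{Z - 451}{Z + Z} = - 5 \frac{-451 + Z}{2 Z} = - \frac{5 \left(-451 + Z\right)}{2 Z}$)
$Q = \frac{2189}{48}$ ($Q = - \frac{3}{4} + \frac{\frac{5}{2} \cdot \frac{1}{6} \left(451 - 6\right)}{4} = - \frac{3}{4} + \frac{\frac{5}{2} \cdot \frac{1}{6} \cdot 445}{4} = - \frac{3}{4} + \frac{1}{4} \cdot \frac{2225}{12} = - \frac{3}{4} + \frac{2225}{48} = \frac{2189}{48} \approx 45.604$)
$\frac{c{\left(s \right)}}{366845} + \frac{488051}{Q} = \frac{446}{366845} + \frac{488051}{\frac{2189}{48}} = 446 \cdot \frac{1}{366845} + 488051 \cdot \frac{48}{2189} = \frac{446}{366845} + \frac{23426448}{2189} = \frac{8593876292854}{803023705}$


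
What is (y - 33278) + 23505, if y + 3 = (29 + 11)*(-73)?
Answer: -12696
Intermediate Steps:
y = -2923 (y = -3 + (29 + 11)*(-73) = -3 + 40*(-73) = -3 - 2920 = -2923)
(y - 33278) + 23505 = (-2923 - 33278) + 23505 = -36201 + 23505 = -12696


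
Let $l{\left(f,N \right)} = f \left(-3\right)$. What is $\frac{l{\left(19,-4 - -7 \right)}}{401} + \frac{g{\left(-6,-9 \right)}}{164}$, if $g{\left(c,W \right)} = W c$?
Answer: $\frac{6153}{32882} \approx 0.18712$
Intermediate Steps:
$l{\left(f,N \right)} = - 3 f$
$\frac{l{\left(19,-4 - -7 \right)}}{401} + \frac{g{\left(-6,-9 \right)}}{164} = \frac{\left(-3\right) 19}{401} + \frac{\left(-9\right) \left(-6\right)}{164} = \left(-57\right) \frac{1}{401} + 54 \cdot \frac{1}{164} = - \frac{57}{401} + \frac{27}{82} = \frac{6153}{32882}$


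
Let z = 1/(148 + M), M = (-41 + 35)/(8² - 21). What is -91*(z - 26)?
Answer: 15039115/6358 ≈ 2365.4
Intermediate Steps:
M = -6/43 (M = -6/(64 - 21) = -6/43 ≈ -0.13953)
z = 43/6358 (z = 1/(148 - 6/43) = 1/(6358/43) = 43/6358 ≈ 0.0067631)
-91*(z - 26) = -91*(43/6358 - 26) = -91*(-165265/6358) = 15039115/6358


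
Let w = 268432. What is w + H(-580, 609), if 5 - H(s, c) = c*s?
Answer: 621657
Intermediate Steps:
H(s, c) = 5 - c*s
w + H(-580, 609) = 268432 + (5 - 1*609*(-580)) = 268432 + (5 + 353220) = 268432 + 353225 = 621657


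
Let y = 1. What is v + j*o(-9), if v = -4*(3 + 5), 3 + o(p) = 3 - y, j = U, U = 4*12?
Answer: -80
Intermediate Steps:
U = 48
j = 48
o(p) = -1 (o(p) = -3 + (3 - 1*1) = -3 + (3 - 1) = -3 + 2 = -1)
v = -32 (v = -4*8 = -32)
v + j*o(-9) = -32 + 48*(-1) = -32 - 48 = -80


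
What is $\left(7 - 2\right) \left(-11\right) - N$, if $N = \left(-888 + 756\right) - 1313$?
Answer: $1390$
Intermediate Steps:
$N = -1445$ ($N = -132 - 1313 = -1445$)
$\left(7 - 2\right) \left(-11\right) - N = \left(7 - 2\right) \left(-11\right) - -1445 = 5 \left(-11\right) + 1445 = -55 + 1445 = 1390$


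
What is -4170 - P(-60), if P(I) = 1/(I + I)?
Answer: -500399/120 ≈ -4170.0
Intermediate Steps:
P(I) = 1/(2*I)
-4170 - P(-60) = -4170 - 1/(2*(-60)) = -4170 - (-1)/(2*60) = -4170 - 1*(-1/120) = -4170 + 1/120 = -500399/120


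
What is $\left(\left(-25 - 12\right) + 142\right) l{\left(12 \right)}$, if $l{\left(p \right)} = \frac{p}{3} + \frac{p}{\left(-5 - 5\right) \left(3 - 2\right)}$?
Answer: $294$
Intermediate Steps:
$l{\left(p \right)} = \frac{7 p}{30}$ ($l{\left(p \right)} = p \frac{1}{3} + \frac{p}{\left(-10\right) 1} = \frac{p}{3} + \frac{p}{-10} = \frac{p}{3} + p \left(- \frac{1}{10}\right) = \frac{p}{3} - \frac{p}{10} = \frac{7 p}{30}$)
$\left(\left(-25 - 12\right) + 142\right) l{\left(12 \right)} = \left(\left(-25 - 12\right) + 142\right) \frac{7}{30} \cdot 12 = \left(-37 + 142\right) \frac{14}{5} = 105 \cdot \frac{14}{5} = 294$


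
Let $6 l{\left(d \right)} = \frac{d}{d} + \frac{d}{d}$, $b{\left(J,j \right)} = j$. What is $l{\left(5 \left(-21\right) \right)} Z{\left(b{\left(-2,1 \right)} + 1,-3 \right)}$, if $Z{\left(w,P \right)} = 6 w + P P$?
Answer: $7$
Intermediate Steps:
$l{\left(d \right)} = \frac{1}{3}$ ($l{\left(d \right)} = \frac{\frac{d}{d} + \frac{d}{d}}{6} = \frac{1 + 1}{6} = \frac{1}{6} \cdot 2 = \frac{1}{3}$)
$Z{\left(w,P \right)} = P^{2} + 6 w$ ($Z{\left(w,P \right)} = 6 w + P^{2} = P^{2} + 6 w$)
$l{\left(5 \left(-21\right) \right)} Z{\left(b{\left(-2,1 \right)} + 1,-3 \right)} = \frac{\left(-3\right)^{2} + 6 \left(1 + 1\right)}{3} = \frac{9 + 6 \cdot 2}{3} = \frac{9 + 12}{3} = \frac{1}{3} \cdot 21 = 7$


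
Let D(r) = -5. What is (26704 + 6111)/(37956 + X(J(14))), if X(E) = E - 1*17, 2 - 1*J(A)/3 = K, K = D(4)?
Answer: 6563/7592 ≈ 0.86446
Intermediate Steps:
K = -5
J(A) = 21 (J(A) = 6 - 3*(-5) = 6 + 15 = 21)
X(E) = -17 + E (X(E) = E - 17 = -17 + E)
(26704 + 6111)/(37956 + X(J(14))) = (26704 + 6111)/(37956 + (-17 + 21)) = 32815/(37956 + 4) = 32815/37960 = 32815*(1/37960) = 6563/7592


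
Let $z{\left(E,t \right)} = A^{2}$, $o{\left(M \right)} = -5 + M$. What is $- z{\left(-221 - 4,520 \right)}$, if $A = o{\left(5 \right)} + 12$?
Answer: $-144$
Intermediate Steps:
$A = 12$ ($A = \left(-5 + 5\right) + 12 = 0 + 12 = 12$)
$z{\left(E,t \right)} = 144$ ($z{\left(E,t \right)} = 12^{2} = 144$)
$- z{\left(-221 - 4,520 \right)} = \left(-1\right) 144 = -144$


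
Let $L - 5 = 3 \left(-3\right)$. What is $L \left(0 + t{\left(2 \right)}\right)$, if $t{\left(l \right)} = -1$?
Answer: $4$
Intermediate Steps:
$L = -4$ ($L = 5 + 3 \left(-3\right) = 5 - 9 = -4$)
$L \left(0 + t{\left(2 \right)}\right) = - 4 \left(0 - 1\right) = \left(-4\right) \left(-1\right) = 4$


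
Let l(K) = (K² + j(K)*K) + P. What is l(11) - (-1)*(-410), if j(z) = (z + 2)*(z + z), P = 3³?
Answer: 2884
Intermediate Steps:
P = 27
j(z) = 2*z*(2 + z) (j(z) = (2 + z)*(2*z) = 2*z*(2 + z))
l(K) = 27 + K² + 2*K²*(2 + K) (l(K) = (K² + (2*K*(2 + K))*K) + 27 = (K² + 2*K²*(2 + K)) + 27 = 27 + K² + 2*K²*(2 + K))
l(11) - (-1)*(-410) = (27 + 2*11³ + 5*11²) - (-1)*(-410) = (27 + 2*1331 + 5*121) - 1*410 = (27 + 2662 + 605) - 410 = 3294 - 410 = 2884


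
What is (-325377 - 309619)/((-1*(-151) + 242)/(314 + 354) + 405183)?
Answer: -424177328/270662637 ≈ -1.5672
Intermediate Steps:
(-325377 - 309619)/((-1*(-151) + 242)/(314 + 354) + 405183) = -634996/((151 + 242)/668 + 405183) = -634996/(393*(1/668) + 405183) = -634996/(393/668 + 405183) = -634996/270662637/668 = -634996*668/270662637 = -424177328/270662637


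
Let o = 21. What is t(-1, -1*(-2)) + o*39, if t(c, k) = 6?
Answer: 825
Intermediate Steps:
t(-1, -1*(-2)) + o*39 = 6 + 21*39 = 6 + 819 = 825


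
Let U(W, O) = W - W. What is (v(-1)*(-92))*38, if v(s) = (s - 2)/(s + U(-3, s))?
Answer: -10488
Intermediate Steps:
U(W, O) = 0
v(s) = (-2 + s)/s (v(s) = (s - 2)/(s + 0) = (-2 + s)/s)
(v(-1)*(-92))*38 = (((-2 - 1)/(-1))*(-92))*38 = (-1*(-3)*(-92))*38 = (3*(-92))*38 = -276*38 = -10488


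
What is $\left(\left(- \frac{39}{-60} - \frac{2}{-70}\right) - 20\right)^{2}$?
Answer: $\frac{292681}{784} \approx 373.32$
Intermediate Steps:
$\left(\left(- \frac{39}{-60} - \frac{2}{-70}\right) - 20\right)^{2} = \left(\left(\left(-39\right) \left(- \frac{1}{60}\right) - - \frac{1}{35}\right) - 20\right)^{2} = \left(\left(\frac{13}{20} + \frac{1}{35}\right) - 20\right)^{2} = \left(\frac{19}{28} - 20\right)^{2} = \left(- \frac{541}{28}\right)^{2} = \frac{292681}{784}$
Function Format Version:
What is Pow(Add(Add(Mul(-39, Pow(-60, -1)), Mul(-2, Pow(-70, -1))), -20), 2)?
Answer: Rational(292681, 784) ≈ 373.32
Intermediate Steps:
Pow(Add(Add(Mul(-39, Pow(-60, -1)), Mul(-2, Pow(-70, -1))), -20), 2) = Pow(Add(Add(Mul(-39, Rational(-1, 60)), Mul(-2, Rational(-1, 70))), -20), 2) = Pow(Add(Add(Rational(13, 20), Rational(1, 35)), -20), 2) = Pow(Add(Rational(19, 28), -20), 2) = Pow(Rational(-541, 28), 2) = Rational(292681, 784)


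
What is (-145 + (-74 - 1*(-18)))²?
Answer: 40401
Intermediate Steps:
(-145 + (-74 - 1*(-18)))² = (-145 + (-74 + 18))² = (-145 - 56)² = (-201)² = 40401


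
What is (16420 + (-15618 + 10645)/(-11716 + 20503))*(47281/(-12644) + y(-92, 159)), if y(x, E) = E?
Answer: 283233455941205/111102828 ≈ 2.5493e+6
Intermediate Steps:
(16420 + (-15618 + 10645)/(-11716 + 20503))*(47281/(-12644) + y(-92, 159)) = (16420 + (-15618 + 10645)/(-11716 + 20503))*(47281/(-12644) + 159) = (16420 - 4973/8787)*(47281*(-1/12644) + 159) = (16420 - 4973*1/8787)*(-47281/12644 + 159) = (16420 - 4973/8787)*(1963115/12644) = (144277567/8787)*(1963115/12644) = 283233455941205/111102828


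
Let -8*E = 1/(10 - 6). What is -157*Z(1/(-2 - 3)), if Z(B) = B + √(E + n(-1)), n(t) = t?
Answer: 157/5 - 157*I*√66/8 ≈ 31.4 - 159.43*I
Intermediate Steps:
E = -1/32 (E = -1/(8*(10 - 6)) = -⅛/4 = -⅛*¼ = -1/32 ≈ -0.031250)
Z(B) = B + I*√66/8 (Z(B) = B + √(-1/32 - 1) = B + √(-33/32) = B + I*√66/8)
-157*Z(1/(-2 - 3)) = -157*(1/(-2 - 3) + I*√66/8) = -157*(1/(-5) + I*√66/8) = -157*(-⅕ + I*√66/8) = 157/5 - 157*I*√66/8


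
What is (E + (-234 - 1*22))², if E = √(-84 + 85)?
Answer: 65025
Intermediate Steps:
E = 1 (E = √1 = 1)
(E + (-234 - 1*22))² = (1 + (-234 - 1*22))² = (1 + (-234 - 22))² = (1 - 256)² = (-255)² = 65025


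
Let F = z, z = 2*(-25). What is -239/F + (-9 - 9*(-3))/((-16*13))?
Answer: 12203/2600 ≈ 4.6935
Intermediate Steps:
z = -50
F = -50
-239/F + (-9 - 9*(-3))/((-16*13)) = -239/(-50) + (-9 - 9*(-3))/((-16*13)) = -239*(-1/50) + (-9 + 27)/(-208) = 239/50 + 18*(-1/208) = 239/50 - 9/104 = 12203/2600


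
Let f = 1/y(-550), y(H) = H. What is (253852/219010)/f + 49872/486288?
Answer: -1168800401/1833711 ≈ -637.40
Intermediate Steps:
f = -1/550 (f = 1/(-550) = -1/550 ≈ -0.0018182)
(253852/219010)/f + 49872/486288 = (253852/219010)/(-1/550) + 49872/486288 = (253852*(1/219010))*(-550) + 49872*(1/486288) = (126926/109505)*(-550) + 1039/10131 = -1269260/1991 + 1039/10131 = -1168800401/1833711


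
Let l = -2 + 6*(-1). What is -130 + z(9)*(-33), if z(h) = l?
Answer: 134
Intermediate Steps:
l = -8 (l = -2 - 6 = -8)
z(h) = -8
-130 + z(9)*(-33) = -130 - 8*(-33) = -130 + 264 = 134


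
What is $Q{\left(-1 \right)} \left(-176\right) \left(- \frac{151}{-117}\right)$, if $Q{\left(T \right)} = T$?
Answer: $\frac{26576}{117} \approx 227.15$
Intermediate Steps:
$Q{\left(-1 \right)} \left(-176\right) \left(- \frac{151}{-117}\right) = \left(-1\right) \left(-176\right) \left(- \frac{151}{-117}\right) = 176 \left(\left(-151\right) \left(- \frac{1}{117}\right)\right) = 176 \cdot \frac{151}{117} = \frac{26576}{117}$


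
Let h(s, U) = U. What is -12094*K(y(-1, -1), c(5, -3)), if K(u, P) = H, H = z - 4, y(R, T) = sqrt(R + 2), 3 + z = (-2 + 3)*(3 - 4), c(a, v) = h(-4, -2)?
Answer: 96752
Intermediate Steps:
c(a, v) = -2
z = -4 (z = -3 + (-2 + 3)*(3 - 4) = -3 + 1*(-1) = -3 - 1 = -4)
y(R, T) = sqrt(2 + R)
H = -8 (H = -4 - 4 = -8)
K(u, P) = -8
-12094*K(y(-1, -1), c(5, -3)) = -12094*(-8) = 96752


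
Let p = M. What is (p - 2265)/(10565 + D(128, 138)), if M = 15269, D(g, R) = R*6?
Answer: 13004/11393 ≈ 1.1414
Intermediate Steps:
D(g, R) = 6*R
p = 15269
(p - 2265)/(10565 + D(128, 138)) = (15269 - 2265)/(10565 + 6*138) = 13004/(10565 + 828) = 13004/11393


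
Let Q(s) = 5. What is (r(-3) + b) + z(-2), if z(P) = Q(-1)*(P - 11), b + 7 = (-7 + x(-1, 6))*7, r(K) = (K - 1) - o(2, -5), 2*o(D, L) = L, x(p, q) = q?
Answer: -161/2 ≈ -80.500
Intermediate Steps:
o(D, L) = L/2
r(K) = 3/2 + K (r(K) = (K - 1) - (-5)/2 = (-1 + K) - 1*(-5/2) = (-1 + K) + 5/2 = 3/2 + K)
b = -14 (b = -7 + (-7 + 6)*7 = -7 - 1*7 = -7 - 7 = -14)
z(P) = -55 + 5*P (z(P) = 5*(P - 11) = 5*(-11 + P) = -55 + 5*P)
(r(-3) + b) + z(-2) = ((3/2 - 3) - 14) + (-55 + 5*(-2)) = (-3/2 - 14) + (-55 - 10) = -31/2 - 65 = -161/2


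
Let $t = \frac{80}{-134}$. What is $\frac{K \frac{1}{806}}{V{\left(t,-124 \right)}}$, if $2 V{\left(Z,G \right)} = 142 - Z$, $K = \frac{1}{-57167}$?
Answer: $- \frac{67}{220107927754} \approx -3.044 \cdot 10^{-10}$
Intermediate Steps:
$K = - \frac{1}{57167} \approx -1.7493 \cdot 10^{-5}$
$t = - \frac{40}{67}$ ($t = 80 \left(- \frac{1}{134}\right) = - \frac{40}{67} \approx -0.59702$)
$V{\left(Z,G \right)} = 71 - \frac{Z}{2}$ ($V{\left(Z,G \right)} = \frac{142 - Z}{2} = 71 - \frac{Z}{2}$)
$\frac{K \frac{1}{806}}{V{\left(t,-124 \right)}} = \frac{\left(- \frac{1}{57167}\right) \frac{1}{806}}{71 - - \frac{20}{67}} = \frac{\left(- \frac{1}{57167}\right) \frac{1}{806}}{71 + \frac{20}{67}} = - \frac{1}{46076602 \cdot \frac{4777}{67}} = \left(- \frac{1}{46076602}\right) \frac{67}{4777} = - \frac{67}{220107927754}$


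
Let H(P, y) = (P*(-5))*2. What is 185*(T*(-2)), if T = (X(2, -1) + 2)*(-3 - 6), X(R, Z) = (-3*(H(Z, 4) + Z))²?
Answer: 2434230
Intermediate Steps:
H(P, y) = -10*P (H(P, y) = -5*P*2 = -10*P)
X(R, Z) = 729*Z² (X(R, Z) = (-3*(-10*Z + Z))² = (-(-27)*Z)² = (27*Z)² = 729*Z²)
T = -6579 (T = (729*(-1)² + 2)*(-3 - 6) = (729*1 + 2)*(-9) = (729 + 2)*(-9) = 731*(-9) = -6579)
185*(T*(-2)) = 185*(-6579*(-2)) = 185*13158 = 2434230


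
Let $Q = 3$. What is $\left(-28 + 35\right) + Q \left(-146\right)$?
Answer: $-431$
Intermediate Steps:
$\left(-28 + 35\right) + Q \left(-146\right) = \left(-28 + 35\right) + 3 \left(-146\right) = 7 - 438 = -431$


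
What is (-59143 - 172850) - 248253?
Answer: -480246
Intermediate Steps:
(-59143 - 172850) - 248253 = -231993 - 248253 = -480246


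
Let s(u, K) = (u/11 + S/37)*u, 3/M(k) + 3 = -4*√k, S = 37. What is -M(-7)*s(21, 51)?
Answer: 6048/1331 - 8064*I*√7/1331 ≈ 4.544 - 16.03*I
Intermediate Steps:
M(k) = 3/(-3 - 4*√k)
s(u, K) = u*(1 + u/11) (s(u, K) = (u/11 + 37/37)*u = (u*(1/11) + 37*(1/37))*u = (u/11 + 1)*u = (1 + u/11)*u = u*(1 + u/11))
-M(-7)*s(21, 51) = -(-3/(3 + 4*√(-7)))*(1/11)*21*(11 + 21) = -(-3/(3 + 4*(I*√7)))*(1/11)*21*32 = -(-3/(3 + 4*I*√7))*672/11 = -(-2016)/(11*(3 + 4*I*√7)) = 2016/(11*(3 + 4*I*√7))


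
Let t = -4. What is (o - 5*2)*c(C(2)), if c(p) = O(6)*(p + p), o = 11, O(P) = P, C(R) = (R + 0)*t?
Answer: -96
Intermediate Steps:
C(R) = -4*R (C(R) = (R + 0)*(-4) = R*(-4) = -4*R)
c(p) = 12*p (c(p) = 6*(p + p) = 6*(2*p) = 12*p)
(o - 5*2)*c(C(2)) = (11 - 5*2)*(12*(-4*2)) = (11 - 10)*(12*(-8)) = 1*(-96) = -96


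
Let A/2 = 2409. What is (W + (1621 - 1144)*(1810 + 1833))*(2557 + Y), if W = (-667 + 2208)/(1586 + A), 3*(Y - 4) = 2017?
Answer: 26986134253625/4803 ≈ 5.6186e+9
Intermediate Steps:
Y = 2029/3 (Y = 4 + (⅓)*2017 = 4 + 2017/3 = 2029/3 ≈ 676.33)
A = 4818 (A = 2*2409 = 4818)
W = 1541/6404 (W = (-667 + 2208)/(1586 + 4818) = 1541/6404 ≈ 0.24063)
(W + (1621 - 1144)*(1810 + 1833))*(2557 + Y) = (1541/6404 + (1621 - 1144)*(1810 + 1833))*(2557 + 2029/3) = (1541/6404 + 477*3643)*(9700/3) = (1541/6404 + 1737711)*(9700/3) = (11128302785/6404)*(9700/3) = 26986134253625/4803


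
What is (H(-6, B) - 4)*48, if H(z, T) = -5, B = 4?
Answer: -432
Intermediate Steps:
(H(-6, B) - 4)*48 = (-5 - 4)*48 = -9*48 = -432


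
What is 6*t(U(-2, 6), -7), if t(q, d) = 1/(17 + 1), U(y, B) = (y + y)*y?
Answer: 1/3 ≈ 0.33333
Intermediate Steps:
U(y, B) = 2*y**2 (U(y, B) = (2*y)*y = 2*y**2)
t(q, d) = 1/18
6*t(U(-2, 6), -7) = 6*(1/18) = 1/3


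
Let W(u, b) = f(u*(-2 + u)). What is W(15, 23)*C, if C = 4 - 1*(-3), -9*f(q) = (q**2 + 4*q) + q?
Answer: -91000/3 ≈ -30333.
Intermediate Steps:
f(q) = -5*q/9 - q**2/9 (f(q) = -((q**2 + 4*q) + q)/9 = -(q**2 + 5*q)/9 = -5*q/9 - q**2/9)
C = 7 (C = 4 + 3 = 7)
W(u, b) = -u*(-2 + u)*(5 + u*(-2 + u))/9
W(15, 23)*C = -1/9*15*(-2 + 15)*(5 + 15*(-2 + 15))*7 = -1/9*15*13*(5 + 15*13)*7 = -1/9*15*13*(5 + 195)*7 = -1/9*15*13*200*7 = -13000/3*7 = -91000/3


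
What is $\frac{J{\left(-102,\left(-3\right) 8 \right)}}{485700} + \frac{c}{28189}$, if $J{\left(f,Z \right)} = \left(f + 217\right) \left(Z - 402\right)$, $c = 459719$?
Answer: $\frac{7396817973}{456379910} \approx 16.208$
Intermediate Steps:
$J{\left(f,Z \right)} = \left(-402 + Z\right) \left(217 + f\right)$ ($J{\left(f,Z \right)} = \left(217 + f\right) \left(-402 + Z\right) = \left(-402 + Z\right) \left(217 + f\right)$)
$\frac{J{\left(-102,\left(-3\right) 8 \right)}}{485700} + \frac{c}{28189} = \frac{-87234 - -41004 + 217 \left(\left(-3\right) 8\right) + \left(-3\right) 8 \left(-102\right)}{485700} + \frac{459719}{28189} = \left(-87234 + 41004 + 217 \left(-24\right) - -2448\right) \frac{1}{485700} + 459719 \cdot \frac{1}{28189} = \left(-87234 + 41004 - 5208 + 2448\right) \frac{1}{485700} + \frac{459719}{28189} = \left(-48990\right) \frac{1}{485700} + \frac{459719}{28189} = - \frac{1633}{16190} + \frac{459719}{28189} = \frac{7396817973}{456379910}$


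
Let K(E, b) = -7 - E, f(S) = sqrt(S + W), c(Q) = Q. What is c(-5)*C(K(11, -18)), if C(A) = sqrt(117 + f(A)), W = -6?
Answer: -5*sqrt(117 + 2*I*sqrt(6)) ≈ -54.095 - 1.132*I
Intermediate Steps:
f(S) = sqrt(-6 + S) (f(S) = sqrt(S - 6) = sqrt(-6 + S))
C(A) = sqrt(117 + sqrt(-6 + A))
c(-5)*C(K(11, -18)) = -5*sqrt(117 + sqrt(-6 + (-7 - 1*11))) = -5*sqrt(117 + sqrt(-6 + (-7 - 11))) = -5*sqrt(117 + sqrt(-6 - 18)) = -5*sqrt(117 + sqrt(-24)) = -5*sqrt(117 + 2*I*sqrt(6))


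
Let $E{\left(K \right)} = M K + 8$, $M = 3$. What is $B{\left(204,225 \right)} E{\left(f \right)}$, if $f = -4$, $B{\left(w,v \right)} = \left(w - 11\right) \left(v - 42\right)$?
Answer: $-141276$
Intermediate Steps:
$B{\left(w,v \right)} = \left(-42 + v\right) \left(-11 + w\right)$ ($B{\left(w,v \right)} = \left(-11 + w\right) \left(-42 + v\right) = \left(-42 + v\right) \left(-11 + w\right)$)
$E{\left(K \right)} = 8 + 3 K$ ($E{\left(K \right)} = 3 K + 8 = 8 + 3 K$)
$B{\left(204,225 \right)} E{\left(f \right)} = \left(462 - 8568 - 2475 + 225 \cdot 204\right) \left(8 + 3 \left(-4\right)\right) = \left(462 - 8568 - 2475 + 45900\right) \left(8 - 12\right) = 35319 \left(-4\right) = -141276$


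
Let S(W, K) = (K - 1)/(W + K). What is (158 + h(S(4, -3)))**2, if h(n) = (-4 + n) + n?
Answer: 21316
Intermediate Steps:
S(W, K) = (-1 + K)/(K + W)
h(n) = -4 + 2*n
(158 + h(S(4, -3)))**2 = (158 + (-4 + 2*((-1 - 3)/(-3 + 4))))**2 = (158 + (-4 + 2*(-4/1)))**2 = (158 + (-4 + 2*(1*(-4))))**2 = (158 + (-4 + 2*(-4)))**2 = (158 + (-4 - 8))**2 = (158 - 12)**2 = 146**2 = 21316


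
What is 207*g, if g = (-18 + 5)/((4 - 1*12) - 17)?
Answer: 2691/25 ≈ 107.64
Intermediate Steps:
g = 13/25 (g = -13/((4 - 12) - 17) = -13/(-8 - 17) = -13/(-25) = -13*(-1/25) = 13/25 ≈ 0.52000)
207*g = 207*(13/25) = 2691/25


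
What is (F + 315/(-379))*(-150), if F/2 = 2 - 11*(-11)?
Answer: -13937850/379 ≈ -36775.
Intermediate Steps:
F = 246 (F = 2*(2 - 11*(-11)) = 2*(2 + 121) = 2*123 = 246)
(F + 315/(-379))*(-150) = (246 + 315/(-379))*(-150) = (246 + 315*(-1/379))*(-150) = (246 - 315/379)*(-150) = (92919/379)*(-150) = -13937850/379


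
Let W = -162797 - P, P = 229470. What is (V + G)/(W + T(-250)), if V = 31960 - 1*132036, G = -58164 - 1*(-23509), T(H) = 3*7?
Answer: 134731/392246 ≈ 0.34349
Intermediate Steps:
T(H) = 21
G = -34655 (G = -58164 + 23509 = -34655)
W = -392267 (W = -162797 - 1*229470 = -162797 - 229470 = -392267)
V = -100076 (V = 31960 - 132036 = -100076)
(V + G)/(W + T(-250)) = (-100076 - 34655)/(-392267 + 21) = -134731/(-392246) = -134731*(-1/392246) = 134731/392246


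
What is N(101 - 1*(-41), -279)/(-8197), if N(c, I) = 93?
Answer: -93/8197 ≈ -0.011346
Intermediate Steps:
N(101 - 1*(-41), -279)/(-8197) = 93/(-8197) = 93*(-1/8197) = -93/8197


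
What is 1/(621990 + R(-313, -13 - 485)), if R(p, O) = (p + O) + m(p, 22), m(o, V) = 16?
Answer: 1/621195 ≈ 1.6098e-6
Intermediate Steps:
R(p, O) = 16 + O + p (R(p, O) = (p + O) + 16 = (O + p) + 16 = 16 + O + p)
1/(621990 + R(-313, -13 - 485)) = 1/(621990 + (16 + (-13 - 485) - 313)) = 1/(621990 + (16 - 498 - 313)) = 1/(621990 - 795) = 1/621195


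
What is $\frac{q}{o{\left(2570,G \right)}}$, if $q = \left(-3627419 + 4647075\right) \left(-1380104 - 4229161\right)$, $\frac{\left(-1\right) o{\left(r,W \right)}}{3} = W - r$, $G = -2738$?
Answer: $- \frac{476626726070}{1327} \approx -3.5918 \cdot 10^{8}$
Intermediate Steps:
$o{\left(r,W \right)} = - 3 W + 3 r$ ($o{\left(r,W \right)} = - 3 \left(W - r\right) = - 3 W + 3 r$)
$q = -5719520712840$ ($q = 1019656 \left(-5609265\right) = -5719520712840$)
$\frac{q}{o{\left(2570,G \right)}} = - \frac{5719520712840}{\left(-3\right) \left(-2738\right) + 3 \cdot 2570} = - \frac{5719520712840}{8214 + 7710} = - \frac{5719520712840}{15924} = \left(-5719520712840\right) \frac{1}{15924} = - \frac{476626726070}{1327}$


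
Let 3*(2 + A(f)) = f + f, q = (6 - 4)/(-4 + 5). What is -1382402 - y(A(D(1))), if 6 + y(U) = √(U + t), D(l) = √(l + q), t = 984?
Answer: -1382396 - √(8838 + 6*√3)/3 ≈ -1.3824e+6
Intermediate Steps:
q = 2 (q = 2/1 = 2*1 = 2)
D(l) = √(2 + l) (D(l) = √(l + 2) = √(2 + l))
A(f) = -2 + 2*f/3 (A(f) = -2 + (f + f)/3 = -2 + (2*f)/3 = -2 + 2*f/3)
y(U) = -6 + √(984 + U) (y(U) = -6 + √(U + 984) = -6 + √(984 + U))
-1382402 - y(A(D(1))) = -1382402 - (-6 + √(984 + (-2 + 2*√(2 + 1)/3))) = -1382402 - (-6 + √(984 + (-2 + 2*√3/3))) = -1382402 - (-6 + √(982 + 2*√3/3)) = -1382402 + (6 - √(982 + 2*√3/3)) = -1382396 - √(982 + 2*√3/3)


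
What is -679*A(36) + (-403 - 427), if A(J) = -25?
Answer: 16145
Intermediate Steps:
-679*A(36) + (-403 - 427) = -679*(-25) + (-403 - 427) = 16975 - 830 = 16145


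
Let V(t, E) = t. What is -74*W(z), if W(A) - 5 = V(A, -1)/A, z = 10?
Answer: -444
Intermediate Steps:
W(A) = 6 (W(A) = 5 + A/A = 5 + 1 = 6)
-74*W(z) = -74*6 = -444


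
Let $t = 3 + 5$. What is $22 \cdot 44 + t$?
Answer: $976$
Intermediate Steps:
$t = 8$
$22 \cdot 44 + t = 22 \cdot 44 + 8 = 968 + 8 = 976$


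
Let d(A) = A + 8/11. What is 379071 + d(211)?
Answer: 4172110/11 ≈ 3.7928e+5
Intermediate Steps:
d(A) = 8/11 + A (d(A) = A + 8*(1/11) = A + 8/11 = 8/11 + A)
379071 + d(211) = 379071 + (8/11 + 211) = 379071 + 2329/11 = 4172110/11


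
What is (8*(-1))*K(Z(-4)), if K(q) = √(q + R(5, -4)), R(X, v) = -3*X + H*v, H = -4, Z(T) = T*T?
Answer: -8*√17 ≈ -32.985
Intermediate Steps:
Z(T) = T²
R(X, v) = -4*v - 3*X (R(X, v) = -3*X - 4*v = -4*v - 3*X)
K(q) = √(1 + q) (K(q) = √(q + (-4*(-4) - 3*5)) = √(q + (16 - 15)) = √(q + 1) = √(1 + q))
(8*(-1))*K(Z(-4)) = (8*(-1))*√(1 + (-4)²) = -8*√(1 + 16) = -8*√17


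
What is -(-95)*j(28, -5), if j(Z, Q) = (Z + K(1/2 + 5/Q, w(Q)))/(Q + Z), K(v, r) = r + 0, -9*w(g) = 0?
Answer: 2660/23 ≈ 115.65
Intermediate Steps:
w(g) = 0 (w(g) = -⅑*0 = 0)
K(v, r) = r
j(Z, Q) = Z/(Q + Z) (j(Z, Q) = (Z + 0)/(Q + Z) = Z/(Q + Z))
-(-95)*j(28, -5) = -(-95)*28/(-5 + 28) = -(-95)*28/23 = -95*(-28/23) = 2660/23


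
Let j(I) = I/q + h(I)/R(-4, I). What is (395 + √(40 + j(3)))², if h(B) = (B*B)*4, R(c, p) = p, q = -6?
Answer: (790 + √206)²/4 ≈ 1.6175e+5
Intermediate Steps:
h(B) = 4*B² (h(B) = B²*4 = 4*B²)
j(I) = 23*I/6 (j(I) = I/(-6) + (4*I²)/I = I*(-⅙) + 4*I = -I/6 + 4*I = 23*I/6)
(395 + √(40 + j(3)))² = (395 + √(40 + (23/6)*3))² = (395 + √(40 + 23/2))² = (395 + √(103/2))² = (395 + √206/2)²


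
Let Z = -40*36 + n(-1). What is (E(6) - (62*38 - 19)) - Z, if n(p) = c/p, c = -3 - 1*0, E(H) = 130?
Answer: -770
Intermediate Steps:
c = -3 (c = -3 + 0 = -3)
n(p) = -3/p
Z = -1437 (Z = -40*36 - 3/(-1) = -1440 - 3*(-1) = -1440 + 3 = -1437)
(E(6) - (62*38 - 19)) - Z = (130 - (62*38 - 19)) - 1*(-1437) = (130 - (2356 - 19)) + 1437 = (130 - 1*2337) + 1437 = (130 - 2337) + 1437 = -2207 + 1437 = -770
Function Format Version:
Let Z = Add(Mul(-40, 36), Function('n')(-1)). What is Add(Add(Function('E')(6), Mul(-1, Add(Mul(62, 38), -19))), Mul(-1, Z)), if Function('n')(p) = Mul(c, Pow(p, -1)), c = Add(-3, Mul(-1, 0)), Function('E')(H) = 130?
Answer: -770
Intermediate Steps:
c = -3 (c = Add(-3, 0) = -3)
Function('n')(p) = Mul(-3, Pow(p, -1))
Z = -1437 (Z = Add(Mul(-40, 36), Mul(-3, Pow(-1, -1))) = Add(-1440, Mul(-3, -1)) = Add(-1440, 3) = -1437)
Add(Add(Function('E')(6), Mul(-1, Add(Mul(62, 38), -19))), Mul(-1, Z)) = Add(Add(130, Mul(-1, Add(Mul(62, 38), -19))), Mul(-1, -1437)) = Add(Add(130, Mul(-1, Add(2356, -19))), 1437) = Add(Add(130, Mul(-1, 2337)), 1437) = Add(Add(130, -2337), 1437) = Add(-2207, 1437) = -770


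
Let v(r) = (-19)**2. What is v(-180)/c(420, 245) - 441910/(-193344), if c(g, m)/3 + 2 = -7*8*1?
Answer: 591263/2803488 ≈ 0.21090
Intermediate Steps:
v(r) = 361
c(g, m) = -174 (c(g, m) = -6 + 3*(-7*8*1) = -6 + 3*(-56*1) = -6 + 3*(-56) = -6 - 168 = -174)
v(-180)/c(420, 245) - 441910/(-193344) = 361/(-174) - 441910/(-193344) = 361*(-1/174) - 441910*(-1/193344) = -361/174 + 220955/96672 = 591263/2803488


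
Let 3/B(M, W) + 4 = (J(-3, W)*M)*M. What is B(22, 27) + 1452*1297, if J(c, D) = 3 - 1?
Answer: 1815447219/964 ≈ 1.8832e+6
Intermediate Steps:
J(c, D) = 2
B(M, W) = 3/(-4 + 2*M²) (B(M, W) = 3/(-4 + (2*M)*M) = 3/(-4 + 2*M²))
B(22, 27) + 1452*1297 = 3/(2*(-2 + 22²)) + 1452*1297 = 3/(2*(-2 + 484)) + 1883244 = (3/2)/482 + 1883244 = (3/2)*(1/482) + 1883244 = 3/964 + 1883244 = 1815447219/964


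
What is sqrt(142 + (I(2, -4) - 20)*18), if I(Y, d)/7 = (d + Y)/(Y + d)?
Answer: 2*I*sqrt(23) ≈ 9.5917*I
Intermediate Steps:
I(Y, d) = 7 (I(Y, d) = 7*((d + Y)/(Y + d)) = 7*((Y + d)/(Y + d)) = 7*1 = 7)
sqrt(142 + (I(2, -4) - 20)*18) = sqrt(142 + (7 - 20)*18) = sqrt(142 - 13*18) = sqrt(142 - 234) = sqrt(-92) = 2*I*sqrt(23)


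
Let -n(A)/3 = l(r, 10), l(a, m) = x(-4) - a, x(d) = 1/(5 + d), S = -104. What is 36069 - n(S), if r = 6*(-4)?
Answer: 36144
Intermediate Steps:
r = -24
l(a, m) = 1 - a (l(a, m) = 1/(5 - 4) - a = 1/1 - a = 1 - a)
n(A) = -75 (n(A) = -3*(1 - 1*(-24)) = -3*(1 + 24) = -3*25 = -75)
36069 - n(S) = 36069 - 1*(-75) = 36069 + 75 = 36144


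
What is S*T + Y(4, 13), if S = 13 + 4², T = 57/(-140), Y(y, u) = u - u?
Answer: -1653/140 ≈ -11.807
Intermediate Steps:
Y(y, u) = 0
T = -57/140 (T = 57*(-1/140) = -57/140 ≈ -0.40714)
S = 29 (S = 13 + 16 = 29)
S*T + Y(4, 13) = 29*(-57/140) + 0 = -1653/140 + 0 = -1653/140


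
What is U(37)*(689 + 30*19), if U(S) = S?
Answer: 46583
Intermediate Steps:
U(37)*(689 + 30*19) = 37*(689 + 30*19) = 37*(689 + 570) = 37*1259 = 46583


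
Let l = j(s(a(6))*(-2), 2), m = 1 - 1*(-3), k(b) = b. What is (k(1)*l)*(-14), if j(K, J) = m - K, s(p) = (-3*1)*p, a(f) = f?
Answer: 448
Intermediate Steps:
m = 4 (m = 1 + 3 = 4)
s(p) = -3*p
j(K, J) = 4 - K
l = -32 (l = 4 - (-3*6)*(-2) = 4 - (-18)*(-2) = 4 - 1*36 = 4 - 36 = -32)
(k(1)*l)*(-14) = (1*(-32))*(-14) = -32*(-14) = 448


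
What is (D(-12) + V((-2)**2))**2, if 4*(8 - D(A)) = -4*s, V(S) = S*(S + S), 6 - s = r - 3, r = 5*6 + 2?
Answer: 289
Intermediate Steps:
r = 32 (r = 30 + 2 = 32)
s = -23 (s = 6 - (32 - 3) = 6 - 1*29 = 6 - 29 = -23)
V(S) = 2*S**2 (V(S) = S*(2*S) = 2*S**2)
D(A) = -15 (D(A) = 8 - (-1)*(-23) = 8 - 1/4*92 = 8 - 23 = -15)
(D(-12) + V((-2)**2))**2 = (-15 + 2*((-2)**2)**2)**2 = (-15 + 2*4**2)**2 = (-15 + 2*16)**2 = (-15 + 32)**2 = 17**2 = 289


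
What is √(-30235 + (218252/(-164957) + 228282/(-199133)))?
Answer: 5*I*√1305068798285778058080977/32848382281 ≈ 173.89*I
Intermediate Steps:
√(-30235 + (218252/(-164957) + 228282/(-199133))) = √(-30235 + (218252*(-1/164957) + 228282*(-1/199133))) = √(-30235 + (-218252/164957 - 228282/199133)) = √(-30235 - 81117889390/32848382281) = √(-993251956155425/32848382281) = 5*I*√1305068798285778058080977/32848382281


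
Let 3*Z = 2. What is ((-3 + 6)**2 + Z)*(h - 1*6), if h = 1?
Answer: -145/3 ≈ -48.333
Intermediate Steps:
Z = 2/3 (Z = (1/3)*2 = 2/3 ≈ 0.66667)
((-3 + 6)**2 + Z)*(h - 1*6) = ((-3 + 6)**2 + 2/3)*(1 - 1*6) = (3**2 + 2/3)*(1 - 6) = (9 + 2/3)*(-5) = (29/3)*(-5) = -145/3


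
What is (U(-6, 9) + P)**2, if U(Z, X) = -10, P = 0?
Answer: 100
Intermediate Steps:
(U(-6, 9) + P)**2 = (-10 + 0)**2 = (-10)**2 = 100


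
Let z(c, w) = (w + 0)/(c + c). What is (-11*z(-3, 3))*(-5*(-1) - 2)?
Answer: 33/2 ≈ 16.500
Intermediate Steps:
z(c, w) = w/(2*c) (z(c, w) = w/((2*c)) = w*(1/(2*c)) = w/(2*c))
(-11*z(-3, 3))*(-5*(-1) - 2) = (-11*3/(2*(-3)))*(-5*(-1) - 2) = (-11*3*(-1)/(2*3))*(5 - 2) = -11*(-½)*3 = (11/2)*3 = 33/2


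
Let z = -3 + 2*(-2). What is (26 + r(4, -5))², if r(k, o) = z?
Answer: 361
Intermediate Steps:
z = -7 (z = -3 - 4 = -7)
r(k, o) = -7
(26 + r(4, -5))² = (26 - 7)² = 19² = 361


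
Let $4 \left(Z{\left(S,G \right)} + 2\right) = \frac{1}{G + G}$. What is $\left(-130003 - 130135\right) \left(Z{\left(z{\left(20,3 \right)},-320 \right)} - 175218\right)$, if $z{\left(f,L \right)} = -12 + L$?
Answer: $\frac{58344166990869}{1280} \approx 4.5581 \cdot 10^{10}$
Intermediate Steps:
$Z{\left(S,G \right)} = -2 + \frac{1}{8 G}$ ($Z{\left(S,G \right)} = -2 + \frac{1}{4 \left(G + G\right)} = -2 + \frac{1}{4 \cdot 2 G} = -2 + \frac{\frac{1}{2} \frac{1}{G}}{4} = -2 + \frac{1}{8 G}$)
$\left(-130003 - 130135\right) \left(Z{\left(z{\left(20,3 \right)},-320 \right)} - 175218\right) = \left(-130003 - 130135\right) \left(\left(-2 + \frac{1}{8 \left(-320\right)}\right) - 175218\right) = - 260138 \left(\left(-2 + \frac{1}{8} \left(- \frac{1}{320}\right)\right) - 175218\right) = - 260138 \left(\left(-2 - \frac{1}{2560}\right) - 175218\right) = - 260138 \left(- \frac{5121}{2560} - 175218\right) = \left(-260138\right) \left(- \frac{448563201}{2560}\right) = \frac{58344166990869}{1280}$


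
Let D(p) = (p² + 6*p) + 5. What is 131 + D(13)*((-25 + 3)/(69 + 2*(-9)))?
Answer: 379/17 ≈ 22.294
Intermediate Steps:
D(p) = 5 + p² + 6*p
131 + D(13)*((-25 + 3)/(69 + 2*(-9))) = 131 + (5 + 13² + 6*13)*((-25 + 3)/(69 + 2*(-9))) = 131 + (5 + 169 + 78)*(-22/(69 - 18)) = 131 + 252*(-22/51) = 131 - 1848/17 = 379/17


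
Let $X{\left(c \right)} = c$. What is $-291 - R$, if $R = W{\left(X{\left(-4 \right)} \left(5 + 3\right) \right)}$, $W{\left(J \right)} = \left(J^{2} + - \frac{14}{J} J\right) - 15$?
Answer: $-1286$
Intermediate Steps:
$W{\left(J \right)} = -29 + J^{2}$ ($W{\left(J \right)} = \left(J^{2} - 14\right) - 15 = \left(-14 + J^{2}\right) - 15 = -29 + J^{2}$)
$R = 995$ ($R = -29 + \left(- 4 \left(5 + 3\right)\right)^{2} = -29 + \left(\left(-4\right) 8\right)^{2} = -29 + \left(-32\right)^{2} = -29 + 1024 = 995$)
$-291 - R = -291 - 995 = -1286$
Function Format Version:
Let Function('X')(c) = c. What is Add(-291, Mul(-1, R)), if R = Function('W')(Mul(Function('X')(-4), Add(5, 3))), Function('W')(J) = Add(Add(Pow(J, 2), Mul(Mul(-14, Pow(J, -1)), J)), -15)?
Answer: -1286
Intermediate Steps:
Function('W')(J) = Add(-29, Pow(J, 2)) (Function('W')(J) = Add(Add(Pow(J, 2), -14), -15) = Add(Add(-14, Pow(J, 2)), -15) = Add(-29, Pow(J, 2)))
R = 995 (R = Add(-29, Pow(Mul(-4, Add(5, 3)), 2)) = Add(-29, Pow(Mul(-4, 8), 2)) = Add(-29, Pow(-32, 2)) = Add(-29, 1024) = 995)
Add(-291, Mul(-1, R)) = Add(-291, Mul(-1, 995)) = Add(-291, -995) = -1286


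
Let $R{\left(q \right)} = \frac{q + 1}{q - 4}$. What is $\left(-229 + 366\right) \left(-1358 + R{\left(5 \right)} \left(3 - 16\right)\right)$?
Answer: $-196732$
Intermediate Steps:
$R{\left(q \right)} = \frac{1 + q}{-4 + q}$
$\left(-229 + 366\right) \left(-1358 + R{\left(5 \right)} \left(3 - 16\right)\right) = \left(-229 + 366\right) \left(-1358 + \frac{1 + 5}{-4 + 5} \left(3 - 16\right)\right) = 137 \left(-1358 + 1^{-1} \cdot 6 \left(-13\right)\right) = 137 \left(-1358 + 1 \cdot 6 \left(-13\right)\right) = 137 \left(-1358 + 6 \left(-13\right)\right) = 137 \left(-1358 - 78\right) = 137 \left(-1436\right) = -196732$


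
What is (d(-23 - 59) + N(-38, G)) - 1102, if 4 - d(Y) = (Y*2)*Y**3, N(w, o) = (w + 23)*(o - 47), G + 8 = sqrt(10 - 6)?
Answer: -90424655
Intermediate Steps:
G = -6 (G = -8 + sqrt(10 - 6) = -8 + sqrt(4) = -8 + 2 = -6)
N(w, o) = (-47 + o)*(23 + w) (N(w, o) = (23 + w)*(-47 + o) = (-47 + o)*(23 + w))
d(Y) = 4 - 2*Y**4 (d(Y) = 4 - Y*2*Y**3 = 4 - 2*Y*Y**3 = 4 - 2*Y**4)
(d(-23 - 59) + N(-38, G)) - 1102 = ((4 - 2*(-23 - 59)**4) + (-1081 - 47*(-38) + 23*(-6) - 6*(-38))) - 1102 = ((4 - 2*(-82)**4) + (-1081 + 1786 - 138 + 228)) - 1102 = ((4 - 2*45212176) + 795) - 1102 = ((4 - 90424352) + 795) - 1102 = (-90424348 + 795) - 1102 = -90423553 - 1102 = -90424655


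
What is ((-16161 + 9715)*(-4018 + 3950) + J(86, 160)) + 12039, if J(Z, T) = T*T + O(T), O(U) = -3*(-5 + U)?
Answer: 475502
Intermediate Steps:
O(U) = 15 - 3*U
J(Z, T) = 15 + T**2 - 3*T (J(Z, T) = T*T + (15 - 3*T) = T**2 + (15 - 3*T) = 15 + T**2 - 3*T)
((-16161 + 9715)*(-4018 + 3950) + J(86, 160)) + 12039 = ((-16161 + 9715)*(-4018 + 3950) + (15 + 160**2 - 3*160)) + 12039 = (-6446*(-68) + (15 + 25600 - 480)) + 12039 = (438328 + 25135) + 12039 = 463463 + 12039 = 475502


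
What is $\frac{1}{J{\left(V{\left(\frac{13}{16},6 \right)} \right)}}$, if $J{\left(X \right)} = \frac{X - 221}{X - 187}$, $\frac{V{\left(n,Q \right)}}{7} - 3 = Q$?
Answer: $\frac{62}{79} \approx 0.78481$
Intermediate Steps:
$V{\left(n,Q \right)} = 21 + 7 Q$
$J{\left(X \right)} = \frac{-221 + X}{-187 + X}$
$\frac{1}{J{\left(V{\left(\frac{13}{16},6 \right)} \right)}} = \frac{1}{\frac{1}{-187 + \left(21 + 7 \cdot 6\right)} \left(-221 + \left(21 + 7 \cdot 6\right)\right)} = \frac{1}{\frac{1}{-187 + \left(21 + 42\right)} \left(-221 + \left(21 + 42\right)\right)} = \frac{1}{\frac{1}{-187 + 63} \left(-221 + 63\right)} = \frac{1}{\frac{1}{-124} \left(-158\right)} = \frac{1}{\left(- \frac{1}{124}\right) \left(-158\right)} = \frac{1}{\frac{79}{62}} = \frac{62}{79}$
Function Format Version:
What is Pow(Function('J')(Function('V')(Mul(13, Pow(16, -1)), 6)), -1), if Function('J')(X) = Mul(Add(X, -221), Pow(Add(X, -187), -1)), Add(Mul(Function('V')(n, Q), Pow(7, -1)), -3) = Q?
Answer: Rational(62, 79) ≈ 0.78481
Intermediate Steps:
Function('V')(n, Q) = Add(21, Mul(7, Q))
Function('J')(X) = Mul(Pow(Add(-187, X), -1), Add(-221, X)) (Function('J')(X) = Mul(Add(-221, X), Pow(Add(-187, X), -1)) = Mul(Pow(Add(-187, X), -1), Add(-221, X)))
Pow(Function('J')(Function('V')(Mul(13, Pow(16, -1)), 6)), -1) = Pow(Mul(Pow(Add(-187, Add(21, Mul(7, 6))), -1), Add(-221, Add(21, Mul(7, 6)))), -1) = Pow(Mul(Pow(Add(-187, Add(21, 42)), -1), Add(-221, Add(21, 42))), -1) = Pow(Mul(Pow(Add(-187, 63), -1), Add(-221, 63)), -1) = Pow(Mul(Pow(-124, -1), -158), -1) = Pow(Mul(Rational(-1, 124), -158), -1) = Pow(Rational(79, 62), -1) = Rational(62, 79)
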